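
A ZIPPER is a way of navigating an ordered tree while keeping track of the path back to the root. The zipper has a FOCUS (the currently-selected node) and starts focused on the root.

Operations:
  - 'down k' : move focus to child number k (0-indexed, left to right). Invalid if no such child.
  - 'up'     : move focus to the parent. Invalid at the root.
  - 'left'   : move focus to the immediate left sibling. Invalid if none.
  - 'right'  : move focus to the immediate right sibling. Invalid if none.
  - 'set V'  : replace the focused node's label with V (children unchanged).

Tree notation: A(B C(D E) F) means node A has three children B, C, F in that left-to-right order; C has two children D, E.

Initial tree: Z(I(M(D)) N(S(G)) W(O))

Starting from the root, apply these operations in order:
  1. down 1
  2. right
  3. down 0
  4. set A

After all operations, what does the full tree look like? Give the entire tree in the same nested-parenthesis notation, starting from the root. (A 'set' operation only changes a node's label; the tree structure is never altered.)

Step 1 (down 1): focus=N path=1 depth=1 children=['S'] left=['I'] right=['W'] parent=Z
Step 2 (right): focus=W path=2 depth=1 children=['O'] left=['I', 'N'] right=[] parent=Z
Step 3 (down 0): focus=O path=2/0 depth=2 children=[] left=[] right=[] parent=W
Step 4 (set A): focus=A path=2/0 depth=2 children=[] left=[] right=[] parent=W

Answer: Z(I(M(D)) N(S(G)) W(A))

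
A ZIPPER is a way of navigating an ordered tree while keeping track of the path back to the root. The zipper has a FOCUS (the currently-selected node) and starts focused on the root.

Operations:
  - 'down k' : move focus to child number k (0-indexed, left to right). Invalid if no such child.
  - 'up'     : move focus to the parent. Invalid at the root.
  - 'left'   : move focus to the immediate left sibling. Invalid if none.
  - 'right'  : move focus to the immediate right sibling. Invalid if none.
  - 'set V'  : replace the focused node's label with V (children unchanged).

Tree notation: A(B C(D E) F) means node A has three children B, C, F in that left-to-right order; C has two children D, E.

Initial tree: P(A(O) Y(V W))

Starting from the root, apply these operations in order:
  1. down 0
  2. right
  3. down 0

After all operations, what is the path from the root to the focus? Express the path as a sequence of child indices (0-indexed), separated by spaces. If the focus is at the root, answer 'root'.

Answer: 1 0

Derivation:
Step 1 (down 0): focus=A path=0 depth=1 children=['O'] left=[] right=['Y'] parent=P
Step 2 (right): focus=Y path=1 depth=1 children=['V', 'W'] left=['A'] right=[] parent=P
Step 3 (down 0): focus=V path=1/0 depth=2 children=[] left=[] right=['W'] parent=Y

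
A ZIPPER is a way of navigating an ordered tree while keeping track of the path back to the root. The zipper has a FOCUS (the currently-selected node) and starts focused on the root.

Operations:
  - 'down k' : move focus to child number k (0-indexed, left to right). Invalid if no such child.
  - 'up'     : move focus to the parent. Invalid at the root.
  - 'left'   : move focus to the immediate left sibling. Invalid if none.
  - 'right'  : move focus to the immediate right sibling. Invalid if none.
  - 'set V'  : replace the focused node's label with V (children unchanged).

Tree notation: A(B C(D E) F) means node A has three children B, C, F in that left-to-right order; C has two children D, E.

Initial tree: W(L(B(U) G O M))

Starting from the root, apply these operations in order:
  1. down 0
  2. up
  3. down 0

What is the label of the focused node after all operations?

Step 1 (down 0): focus=L path=0 depth=1 children=['B', 'G', 'O', 'M'] left=[] right=[] parent=W
Step 2 (up): focus=W path=root depth=0 children=['L'] (at root)
Step 3 (down 0): focus=L path=0 depth=1 children=['B', 'G', 'O', 'M'] left=[] right=[] parent=W

Answer: L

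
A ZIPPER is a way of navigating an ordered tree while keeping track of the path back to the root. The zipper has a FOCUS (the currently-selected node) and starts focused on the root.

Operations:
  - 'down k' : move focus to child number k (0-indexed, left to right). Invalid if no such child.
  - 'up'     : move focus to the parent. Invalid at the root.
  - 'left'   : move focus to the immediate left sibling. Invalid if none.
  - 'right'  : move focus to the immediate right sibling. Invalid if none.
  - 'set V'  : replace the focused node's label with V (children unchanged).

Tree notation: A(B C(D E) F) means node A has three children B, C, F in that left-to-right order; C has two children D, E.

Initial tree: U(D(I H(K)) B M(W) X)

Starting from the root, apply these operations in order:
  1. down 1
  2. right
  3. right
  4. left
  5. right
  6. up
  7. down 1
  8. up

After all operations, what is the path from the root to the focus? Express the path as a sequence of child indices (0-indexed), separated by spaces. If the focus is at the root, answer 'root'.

Answer: root

Derivation:
Step 1 (down 1): focus=B path=1 depth=1 children=[] left=['D'] right=['M', 'X'] parent=U
Step 2 (right): focus=M path=2 depth=1 children=['W'] left=['D', 'B'] right=['X'] parent=U
Step 3 (right): focus=X path=3 depth=1 children=[] left=['D', 'B', 'M'] right=[] parent=U
Step 4 (left): focus=M path=2 depth=1 children=['W'] left=['D', 'B'] right=['X'] parent=U
Step 5 (right): focus=X path=3 depth=1 children=[] left=['D', 'B', 'M'] right=[] parent=U
Step 6 (up): focus=U path=root depth=0 children=['D', 'B', 'M', 'X'] (at root)
Step 7 (down 1): focus=B path=1 depth=1 children=[] left=['D'] right=['M', 'X'] parent=U
Step 8 (up): focus=U path=root depth=0 children=['D', 'B', 'M', 'X'] (at root)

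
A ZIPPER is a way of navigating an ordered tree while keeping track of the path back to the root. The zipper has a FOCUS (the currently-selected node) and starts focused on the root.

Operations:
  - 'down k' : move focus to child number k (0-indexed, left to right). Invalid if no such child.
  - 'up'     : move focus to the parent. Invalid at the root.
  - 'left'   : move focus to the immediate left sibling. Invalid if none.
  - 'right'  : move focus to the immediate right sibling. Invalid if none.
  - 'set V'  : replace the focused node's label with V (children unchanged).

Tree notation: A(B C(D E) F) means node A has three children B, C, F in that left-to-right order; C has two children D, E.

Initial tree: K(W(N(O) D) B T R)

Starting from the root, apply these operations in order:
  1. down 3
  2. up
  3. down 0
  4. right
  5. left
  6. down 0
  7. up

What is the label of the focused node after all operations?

Answer: W

Derivation:
Step 1 (down 3): focus=R path=3 depth=1 children=[] left=['W', 'B', 'T'] right=[] parent=K
Step 2 (up): focus=K path=root depth=0 children=['W', 'B', 'T', 'R'] (at root)
Step 3 (down 0): focus=W path=0 depth=1 children=['N', 'D'] left=[] right=['B', 'T', 'R'] parent=K
Step 4 (right): focus=B path=1 depth=1 children=[] left=['W'] right=['T', 'R'] parent=K
Step 5 (left): focus=W path=0 depth=1 children=['N', 'D'] left=[] right=['B', 'T', 'R'] parent=K
Step 6 (down 0): focus=N path=0/0 depth=2 children=['O'] left=[] right=['D'] parent=W
Step 7 (up): focus=W path=0 depth=1 children=['N', 'D'] left=[] right=['B', 'T', 'R'] parent=K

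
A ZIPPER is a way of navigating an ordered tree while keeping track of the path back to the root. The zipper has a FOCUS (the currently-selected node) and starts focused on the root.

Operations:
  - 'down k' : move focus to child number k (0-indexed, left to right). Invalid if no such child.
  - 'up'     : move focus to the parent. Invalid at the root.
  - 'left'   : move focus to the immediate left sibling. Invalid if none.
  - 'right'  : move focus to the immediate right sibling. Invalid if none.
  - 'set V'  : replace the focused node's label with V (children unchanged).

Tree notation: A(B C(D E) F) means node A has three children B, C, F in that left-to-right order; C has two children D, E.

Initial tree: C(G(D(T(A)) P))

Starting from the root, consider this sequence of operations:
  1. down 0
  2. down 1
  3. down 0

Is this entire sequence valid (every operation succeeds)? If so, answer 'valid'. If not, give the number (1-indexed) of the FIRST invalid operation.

Answer: 3

Derivation:
Step 1 (down 0): focus=G path=0 depth=1 children=['D', 'P'] left=[] right=[] parent=C
Step 2 (down 1): focus=P path=0/1 depth=2 children=[] left=['D'] right=[] parent=G
Step 3 (down 0): INVALID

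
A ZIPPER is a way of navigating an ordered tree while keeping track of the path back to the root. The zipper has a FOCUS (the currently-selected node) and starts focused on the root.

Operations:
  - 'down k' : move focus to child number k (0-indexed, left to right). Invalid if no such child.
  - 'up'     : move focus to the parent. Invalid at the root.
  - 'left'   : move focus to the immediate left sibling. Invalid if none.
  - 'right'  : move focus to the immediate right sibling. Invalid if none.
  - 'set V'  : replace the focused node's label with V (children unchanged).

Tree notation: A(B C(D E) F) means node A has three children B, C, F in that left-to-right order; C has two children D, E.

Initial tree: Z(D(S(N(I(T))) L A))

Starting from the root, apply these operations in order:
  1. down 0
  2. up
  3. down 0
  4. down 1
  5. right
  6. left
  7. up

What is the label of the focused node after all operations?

Step 1 (down 0): focus=D path=0 depth=1 children=['S', 'L', 'A'] left=[] right=[] parent=Z
Step 2 (up): focus=Z path=root depth=0 children=['D'] (at root)
Step 3 (down 0): focus=D path=0 depth=1 children=['S', 'L', 'A'] left=[] right=[] parent=Z
Step 4 (down 1): focus=L path=0/1 depth=2 children=[] left=['S'] right=['A'] parent=D
Step 5 (right): focus=A path=0/2 depth=2 children=[] left=['S', 'L'] right=[] parent=D
Step 6 (left): focus=L path=0/1 depth=2 children=[] left=['S'] right=['A'] parent=D
Step 7 (up): focus=D path=0 depth=1 children=['S', 'L', 'A'] left=[] right=[] parent=Z

Answer: D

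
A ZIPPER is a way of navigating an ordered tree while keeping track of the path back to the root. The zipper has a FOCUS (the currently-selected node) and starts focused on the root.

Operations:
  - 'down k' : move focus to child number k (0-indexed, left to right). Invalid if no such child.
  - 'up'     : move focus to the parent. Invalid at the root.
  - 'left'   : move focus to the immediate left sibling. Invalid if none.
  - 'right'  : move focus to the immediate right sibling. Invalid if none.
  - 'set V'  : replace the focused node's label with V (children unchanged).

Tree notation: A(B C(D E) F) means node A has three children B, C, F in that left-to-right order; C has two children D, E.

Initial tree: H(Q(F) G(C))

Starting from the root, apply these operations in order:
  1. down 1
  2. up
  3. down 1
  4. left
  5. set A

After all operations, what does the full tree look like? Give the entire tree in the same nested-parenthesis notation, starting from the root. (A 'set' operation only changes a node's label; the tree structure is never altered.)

Step 1 (down 1): focus=G path=1 depth=1 children=['C'] left=['Q'] right=[] parent=H
Step 2 (up): focus=H path=root depth=0 children=['Q', 'G'] (at root)
Step 3 (down 1): focus=G path=1 depth=1 children=['C'] left=['Q'] right=[] parent=H
Step 4 (left): focus=Q path=0 depth=1 children=['F'] left=[] right=['G'] parent=H
Step 5 (set A): focus=A path=0 depth=1 children=['F'] left=[] right=['G'] parent=H

Answer: H(A(F) G(C))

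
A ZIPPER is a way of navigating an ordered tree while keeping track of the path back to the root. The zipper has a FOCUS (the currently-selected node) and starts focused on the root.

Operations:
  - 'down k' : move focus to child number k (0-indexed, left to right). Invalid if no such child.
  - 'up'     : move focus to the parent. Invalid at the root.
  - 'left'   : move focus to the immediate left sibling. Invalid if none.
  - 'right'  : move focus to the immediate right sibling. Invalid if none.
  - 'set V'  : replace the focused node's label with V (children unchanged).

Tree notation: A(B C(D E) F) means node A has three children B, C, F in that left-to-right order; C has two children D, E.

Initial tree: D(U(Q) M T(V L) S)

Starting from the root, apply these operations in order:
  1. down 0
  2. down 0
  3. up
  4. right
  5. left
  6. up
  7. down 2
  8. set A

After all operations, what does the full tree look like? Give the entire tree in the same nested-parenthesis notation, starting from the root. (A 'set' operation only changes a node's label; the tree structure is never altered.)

Answer: D(U(Q) M A(V L) S)

Derivation:
Step 1 (down 0): focus=U path=0 depth=1 children=['Q'] left=[] right=['M', 'T', 'S'] parent=D
Step 2 (down 0): focus=Q path=0/0 depth=2 children=[] left=[] right=[] parent=U
Step 3 (up): focus=U path=0 depth=1 children=['Q'] left=[] right=['M', 'T', 'S'] parent=D
Step 4 (right): focus=M path=1 depth=1 children=[] left=['U'] right=['T', 'S'] parent=D
Step 5 (left): focus=U path=0 depth=1 children=['Q'] left=[] right=['M', 'T', 'S'] parent=D
Step 6 (up): focus=D path=root depth=0 children=['U', 'M', 'T', 'S'] (at root)
Step 7 (down 2): focus=T path=2 depth=1 children=['V', 'L'] left=['U', 'M'] right=['S'] parent=D
Step 8 (set A): focus=A path=2 depth=1 children=['V', 'L'] left=['U', 'M'] right=['S'] parent=D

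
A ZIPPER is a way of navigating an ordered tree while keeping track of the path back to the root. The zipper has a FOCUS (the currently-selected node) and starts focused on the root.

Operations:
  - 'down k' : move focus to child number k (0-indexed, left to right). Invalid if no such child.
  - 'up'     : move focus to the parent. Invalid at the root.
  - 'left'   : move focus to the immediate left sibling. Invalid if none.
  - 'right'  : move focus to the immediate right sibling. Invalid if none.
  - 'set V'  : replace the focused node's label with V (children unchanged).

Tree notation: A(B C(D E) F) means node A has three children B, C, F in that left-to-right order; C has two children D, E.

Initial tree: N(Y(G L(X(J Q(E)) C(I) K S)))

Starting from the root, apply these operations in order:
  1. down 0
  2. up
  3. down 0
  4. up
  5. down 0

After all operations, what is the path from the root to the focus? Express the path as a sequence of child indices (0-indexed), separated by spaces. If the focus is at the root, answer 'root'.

Answer: 0

Derivation:
Step 1 (down 0): focus=Y path=0 depth=1 children=['G', 'L'] left=[] right=[] parent=N
Step 2 (up): focus=N path=root depth=0 children=['Y'] (at root)
Step 3 (down 0): focus=Y path=0 depth=1 children=['G', 'L'] left=[] right=[] parent=N
Step 4 (up): focus=N path=root depth=0 children=['Y'] (at root)
Step 5 (down 0): focus=Y path=0 depth=1 children=['G', 'L'] left=[] right=[] parent=N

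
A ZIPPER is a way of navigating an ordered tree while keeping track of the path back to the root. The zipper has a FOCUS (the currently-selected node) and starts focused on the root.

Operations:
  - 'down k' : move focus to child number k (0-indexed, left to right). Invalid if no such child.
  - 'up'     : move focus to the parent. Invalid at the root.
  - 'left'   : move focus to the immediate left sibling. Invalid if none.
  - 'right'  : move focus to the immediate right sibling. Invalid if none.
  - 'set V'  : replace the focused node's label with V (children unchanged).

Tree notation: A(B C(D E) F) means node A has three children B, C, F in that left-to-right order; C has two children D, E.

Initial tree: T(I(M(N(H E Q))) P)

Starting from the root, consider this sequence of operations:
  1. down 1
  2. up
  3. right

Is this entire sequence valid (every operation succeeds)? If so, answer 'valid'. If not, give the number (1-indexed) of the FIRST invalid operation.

Answer: 3

Derivation:
Step 1 (down 1): focus=P path=1 depth=1 children=[] left=['I'] right=[] parent=T
Step 2 (up): focus=T path=root depth=0 children=['I', 'P'] (at root)
Step 3 (right): INVALID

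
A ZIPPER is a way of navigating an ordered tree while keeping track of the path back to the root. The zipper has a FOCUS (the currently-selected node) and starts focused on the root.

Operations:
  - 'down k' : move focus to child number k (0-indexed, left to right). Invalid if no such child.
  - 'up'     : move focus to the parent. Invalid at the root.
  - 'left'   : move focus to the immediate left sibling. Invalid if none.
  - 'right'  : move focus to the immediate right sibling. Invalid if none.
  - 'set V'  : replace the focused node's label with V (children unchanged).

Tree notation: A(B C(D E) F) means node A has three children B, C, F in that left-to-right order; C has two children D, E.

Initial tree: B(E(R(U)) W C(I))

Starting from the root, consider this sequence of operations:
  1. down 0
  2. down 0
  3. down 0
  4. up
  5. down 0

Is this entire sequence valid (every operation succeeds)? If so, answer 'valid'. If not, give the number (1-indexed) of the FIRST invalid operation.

Answer: valid

Derivation:
Step 1 (down 0): focus=E path=0 depth=1 children=['R'] left=[] right=['W', 'C'] parent=B
Step 2 (down 0): focus=R path=0/0 depth=2 children=['U'] left=[] right=[] parent=E
Step 3 (down 0): focus=U path=0/0/0 depth=3 children=[] left=[] right=[] parent=R
Step 4 (up): focus=R path=0/0 depth=2 children=['U'] left=[] right=[] parent=E
Step 5 (down 0): focus=U path=0/0/0 depth=3 children=[] left=[] right=[] parent=R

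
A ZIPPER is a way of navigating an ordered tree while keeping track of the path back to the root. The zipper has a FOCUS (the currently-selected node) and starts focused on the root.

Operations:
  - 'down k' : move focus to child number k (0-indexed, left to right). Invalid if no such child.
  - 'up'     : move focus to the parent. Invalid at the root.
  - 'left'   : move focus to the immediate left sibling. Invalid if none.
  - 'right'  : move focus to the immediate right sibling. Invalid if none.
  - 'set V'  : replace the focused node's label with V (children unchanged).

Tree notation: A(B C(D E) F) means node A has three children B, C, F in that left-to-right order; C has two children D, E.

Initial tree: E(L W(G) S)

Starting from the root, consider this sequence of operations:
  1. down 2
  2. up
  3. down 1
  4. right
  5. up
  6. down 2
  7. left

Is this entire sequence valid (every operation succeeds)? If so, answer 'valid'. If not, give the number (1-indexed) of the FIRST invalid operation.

Step 1 (down 2): focus=S path=2 depth=1 children=[] left=['L', 'W'] right=[] parent=E
Step 2 (up): focus=E path=root depth=0 children=['L', 'W', 'S'] (at root)
Step 3 (down 1): focus=W path=1 depth=1 children=['G'] left=['L'] right=['S'] parent=E
Step 4 (right): focus=S path=2 depth=1 children=[] left=['L', 'W'] right=[] parent=E
Step 5 (up): focus=E path=root depth=0 children=['L', 'W', 'S'] (at root)
Step 6 (down 2): focus=S path=2 depth=1 children=[] left=['L', 'W'] right=[] parent=E
Step 7 (left): focus=W path=1 depth=1 children=['G'] left=['L'] right=['S'] parent=E

Answer: valid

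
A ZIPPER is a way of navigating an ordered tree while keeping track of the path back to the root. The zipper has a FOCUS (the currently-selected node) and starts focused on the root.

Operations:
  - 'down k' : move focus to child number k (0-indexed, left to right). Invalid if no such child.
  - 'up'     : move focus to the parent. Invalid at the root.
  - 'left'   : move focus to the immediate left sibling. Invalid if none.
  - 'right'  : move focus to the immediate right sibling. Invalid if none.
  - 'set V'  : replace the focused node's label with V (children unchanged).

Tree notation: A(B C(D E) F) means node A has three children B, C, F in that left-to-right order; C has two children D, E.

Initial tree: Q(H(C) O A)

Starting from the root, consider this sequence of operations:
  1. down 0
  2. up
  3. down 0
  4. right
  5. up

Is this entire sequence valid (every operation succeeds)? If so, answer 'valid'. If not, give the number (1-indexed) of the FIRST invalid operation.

Step 1 (down 0): focus=H path=0 depth=1 children=['C'] left=[] right=['O', 'A'] parent=Q
Step 2 (up): focus=Q path=root depth=0 children=['H', 'O', 'A'] (at root)
Step 3 (down 0): focus=H path=0 depth=1 children=['C'] left=[] right=['O', 'A'] parent=Q
Step 4 (right): focus=O path=1 depth=1 children=[] left=['H'] right=['A'] parent=Q
Step 5 (up): focus=Q path=root depth=0 children=['H', 'O', 'A'] (at root)

Answer: valid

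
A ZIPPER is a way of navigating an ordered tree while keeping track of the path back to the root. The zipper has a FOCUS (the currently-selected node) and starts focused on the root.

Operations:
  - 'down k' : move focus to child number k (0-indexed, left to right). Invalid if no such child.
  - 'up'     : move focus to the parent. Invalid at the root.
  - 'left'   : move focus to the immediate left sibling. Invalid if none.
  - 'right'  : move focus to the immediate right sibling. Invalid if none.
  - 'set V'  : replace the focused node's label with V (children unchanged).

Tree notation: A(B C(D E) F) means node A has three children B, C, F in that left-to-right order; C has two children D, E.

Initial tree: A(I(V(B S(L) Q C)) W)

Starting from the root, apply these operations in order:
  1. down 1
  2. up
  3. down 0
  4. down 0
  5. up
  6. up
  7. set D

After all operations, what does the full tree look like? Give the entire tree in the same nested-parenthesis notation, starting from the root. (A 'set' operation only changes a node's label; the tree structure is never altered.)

Step 1 (down 1): focus=W path=1 depth=1 children=[] left=['I'] right=[] parent=A
Step 2 (up): focus=A path=root depth=0 children=['I', 'W'] (at root)
Step 3 (down 0): focus=I path=0 depth=1 children=['V'] left=[] right=['W'] parent=A
Step 4 (down 0): focus=V path=0/0 depth=2 children=['B', 'S', 'Q', 'C'] left=[] right=[] parent=I
Step 5 (up): focus=I path=0 depth=1 children=['V'] left=[] right=['W'] parent=A
Step 6 (up): focus=A path=root depth=0 children=['I', 'W'] (at root)
Step 7 (set D): focus=D path=root depth=0 children=['I', 'W'] (at root)

Answer: D(I(V(B S(L) Q C)) W)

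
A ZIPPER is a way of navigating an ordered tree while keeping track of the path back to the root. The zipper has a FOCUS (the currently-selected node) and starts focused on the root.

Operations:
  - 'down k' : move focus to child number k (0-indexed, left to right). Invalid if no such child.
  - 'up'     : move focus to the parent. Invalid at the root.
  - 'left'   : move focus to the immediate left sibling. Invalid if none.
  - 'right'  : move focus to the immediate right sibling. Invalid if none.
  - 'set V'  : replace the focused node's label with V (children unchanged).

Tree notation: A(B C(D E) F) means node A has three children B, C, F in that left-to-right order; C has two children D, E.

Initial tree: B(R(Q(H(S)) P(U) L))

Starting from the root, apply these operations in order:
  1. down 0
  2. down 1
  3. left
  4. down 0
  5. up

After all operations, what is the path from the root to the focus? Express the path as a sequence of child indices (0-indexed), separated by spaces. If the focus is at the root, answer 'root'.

Answer: 0 0

Derivation:
Step 1 (down 0): focus=R path=0 depth=1 children=['Q', 'P', 'L'] left=[] right=[] parent=B
Step 2 (down 1): focus=P path=0/1 depth=2 children=['U'] left=['Q'] right=['L'] parent=R
Step 3 (left): focus=Q path=0/0 depth=2 children=['H'] left=[] right=['P', 'L'] parent=R
Step 4 (down 0): focus=H path=0/0/0 depth=3 children=['S'] left=[] right=[] parent=Q
Step 5 (up): focus=Q path=0/0 depth=2 children=['H'] left=[] right=['P', 'L'] parent=R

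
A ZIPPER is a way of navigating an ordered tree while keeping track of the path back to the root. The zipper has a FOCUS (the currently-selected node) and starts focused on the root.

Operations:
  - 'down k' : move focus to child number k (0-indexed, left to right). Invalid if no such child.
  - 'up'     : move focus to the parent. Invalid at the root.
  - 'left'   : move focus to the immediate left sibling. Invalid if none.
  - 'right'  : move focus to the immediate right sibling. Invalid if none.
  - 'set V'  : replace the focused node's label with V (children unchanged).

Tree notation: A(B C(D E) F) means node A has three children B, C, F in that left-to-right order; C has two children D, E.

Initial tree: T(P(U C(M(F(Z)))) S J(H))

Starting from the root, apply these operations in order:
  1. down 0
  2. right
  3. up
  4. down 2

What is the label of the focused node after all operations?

Step 1 (down 0): focus=P path=0 depth=1 children=['U', 'C'] left=[] right=['S', 'J'] parent=T
Step 2 (right): focus=S path=1 depth=1 children=[] left=['P'] right=['J'] parent=T
Step 3 (up): focus=T path=root depth=0 children=['P', 'S', 'J'] (at root)
Step 4 (down 2): focus=J path=2 depth=1 children=['H'] left=['P', 'S'] right=[] parent=T

Answer: J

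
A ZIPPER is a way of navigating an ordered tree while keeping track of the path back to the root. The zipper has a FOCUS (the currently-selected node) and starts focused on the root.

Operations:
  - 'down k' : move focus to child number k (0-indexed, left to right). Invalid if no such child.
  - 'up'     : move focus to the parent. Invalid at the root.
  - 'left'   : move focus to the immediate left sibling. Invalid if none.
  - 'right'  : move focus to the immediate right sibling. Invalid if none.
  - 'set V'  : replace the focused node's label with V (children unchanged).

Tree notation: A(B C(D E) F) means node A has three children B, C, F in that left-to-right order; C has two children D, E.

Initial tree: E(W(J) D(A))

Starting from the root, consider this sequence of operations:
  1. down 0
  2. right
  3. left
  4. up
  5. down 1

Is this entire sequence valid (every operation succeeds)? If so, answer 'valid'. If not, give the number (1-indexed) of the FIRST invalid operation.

Answer: valid

Derivation:
Step 1 (down 0): focus=W path=0 depth=1 children=['J'] left=[] right=['D'] parent=E
Step 2 (right): focus=D path=1 depth=1 children=['A'] left=['W'] right=[] parent=E
Step 3 (left): focus=W path=0 depth=1 children=['J'] left=[] right=['D'] parent=E
Step 4 (up): focus=E path=root depth=0 children=['W', 'D'] (at root)
Step 5 (down 1): focus=D path=1 depth=1 children=['A'] left=['W'] right=[] parent=E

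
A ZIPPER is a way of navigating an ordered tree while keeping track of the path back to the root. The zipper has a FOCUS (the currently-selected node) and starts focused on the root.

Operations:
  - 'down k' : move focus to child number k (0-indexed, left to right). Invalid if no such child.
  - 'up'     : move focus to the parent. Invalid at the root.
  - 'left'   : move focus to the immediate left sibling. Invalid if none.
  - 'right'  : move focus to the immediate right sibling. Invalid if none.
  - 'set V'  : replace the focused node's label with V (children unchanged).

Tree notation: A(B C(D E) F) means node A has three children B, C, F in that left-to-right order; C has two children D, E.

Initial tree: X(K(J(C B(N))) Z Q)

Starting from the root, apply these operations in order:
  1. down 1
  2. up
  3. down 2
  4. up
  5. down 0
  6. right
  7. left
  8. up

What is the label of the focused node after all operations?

Step 1 (down 1): focus=Z path=1 depth=1 children=[] left=['K'] right=['Q'] parent=X
Step 2 (up): focus=X path=root depth=0 children=['K', 'Z', 'Q'] (at root)
Step 3 (down 2): focus=Q path=2 depth=1 children=[] left=['K', 'Z'] right=[] parent=X
Step 4 (up): focus=X path=root depth=0 children=['K', 'Z', 'Q'] (at root)
Step 5 (down 0): focus=K path=0 depth=1 children=['J'] left=[] right=['Z', 'Q'] parent=X
Step 6 (right): focus=Z path=1 depth=1 children=[] left=['K'] right=['Q'] parent=X
Step 7 (left): focus=K path=0 depth=1 children=['J'] left=[] right=['Z', 'Q'] parent=X
Step 8 (up): focus=X path=root depth=0 children=['K', 'Z', 'Q'] (at root)

Answer: X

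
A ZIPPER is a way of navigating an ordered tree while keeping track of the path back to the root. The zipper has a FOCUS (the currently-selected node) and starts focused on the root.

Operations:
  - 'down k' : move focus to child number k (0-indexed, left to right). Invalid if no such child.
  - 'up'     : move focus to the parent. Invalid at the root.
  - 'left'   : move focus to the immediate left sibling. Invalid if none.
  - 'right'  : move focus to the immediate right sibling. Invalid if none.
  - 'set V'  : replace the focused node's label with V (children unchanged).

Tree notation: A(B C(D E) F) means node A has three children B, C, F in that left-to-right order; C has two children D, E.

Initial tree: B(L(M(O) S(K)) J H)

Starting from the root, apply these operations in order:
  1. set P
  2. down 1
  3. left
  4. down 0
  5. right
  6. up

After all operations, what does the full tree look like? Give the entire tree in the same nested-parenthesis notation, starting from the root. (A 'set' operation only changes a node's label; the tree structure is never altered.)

Answer: P(L(M(O) S(K)) J H)

Derivation:
Step 1 (set P): focus=P path=root depth=0 children=['L', 'J', 'H'] (at root)
Step 2 (down 1): focus=J path=1 depth=1 children=[] left=['L'] right=['H'] parent=P
Step 3 (left): focus=L path=0 depth=1 children=['M', 'S'] left=[] right=['J', 'H'] parent=P
Step 4 (down 0): focus=M path=0/0 depth=2 children=['O'] left=[] right=['S'] parent=L
Step 5 (right): focus=S path=0/1 depth=2 children=['K'] left=['M'] right=[] parent=L
Step 6 (up): focus=L path=0 depth=1 children=['M', 'S'] left=[] right=['J', 'H'] parent=P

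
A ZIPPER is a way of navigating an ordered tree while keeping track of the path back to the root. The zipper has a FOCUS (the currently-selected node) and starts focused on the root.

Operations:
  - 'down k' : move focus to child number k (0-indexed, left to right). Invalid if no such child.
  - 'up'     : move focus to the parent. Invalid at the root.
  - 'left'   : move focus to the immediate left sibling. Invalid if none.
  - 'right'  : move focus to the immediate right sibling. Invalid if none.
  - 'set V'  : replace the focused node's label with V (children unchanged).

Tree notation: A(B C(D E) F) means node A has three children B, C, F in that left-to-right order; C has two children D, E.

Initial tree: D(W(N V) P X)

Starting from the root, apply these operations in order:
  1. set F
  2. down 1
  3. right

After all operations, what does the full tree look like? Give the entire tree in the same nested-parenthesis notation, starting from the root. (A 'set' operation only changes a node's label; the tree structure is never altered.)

Step 1 (set F): focus=F path=root depth=0 children=['W', 'P', 'X'] (at root)
Step 2 (down 1): focus=P path=1 depth=1 children=[] left=['W'] right=['X'] parent=F
Step 3 (right): focus=X path=2 depth=1 children=[] left=['W', 'P'] right=[] parent=F

Answer: F(W(N V) P X)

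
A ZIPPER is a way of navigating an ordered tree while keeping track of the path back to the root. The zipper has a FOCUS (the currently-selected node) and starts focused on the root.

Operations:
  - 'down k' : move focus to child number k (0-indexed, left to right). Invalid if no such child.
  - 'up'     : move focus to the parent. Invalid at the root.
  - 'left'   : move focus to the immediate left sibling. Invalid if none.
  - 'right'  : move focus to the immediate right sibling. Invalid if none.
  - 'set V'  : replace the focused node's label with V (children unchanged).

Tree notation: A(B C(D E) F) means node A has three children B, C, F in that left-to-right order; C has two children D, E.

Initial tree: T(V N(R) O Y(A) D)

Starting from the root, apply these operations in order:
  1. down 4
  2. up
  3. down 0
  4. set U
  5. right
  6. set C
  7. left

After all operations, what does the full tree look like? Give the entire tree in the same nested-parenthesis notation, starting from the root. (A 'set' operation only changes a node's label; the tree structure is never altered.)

Answer: T(U C(R) O Y(A) D)

Derivation:
Step 1 (down 4): focus=D path=4 depth=1 children=[] left=['V', 'N', 'O', 'Y'] right=[] parent=T
Step 2 (up): focus=T path=root depth=0 children=['V', 'N', 'O', 'Y', 'D'] (at root)
Step 3 (down 0): focus=V path=0 depth=1 children=[] left=[] right=['N', 'O', 'Y', 'D'] parent=T
Step 4 (set U): focus=U path=0 depth=1 children=[] left=[] right=['N', 'O', 'Y', 'D'] parent=T
Step 5 (right): focus=N path=1 depth=1 children=['R'] left=['U'] right=['O', 'Y', 'D'] parent=T
Step 6 (set C): focus=C path=1 depth=1 children=['R'] left=['U'] right=['O', 'Y', 'D'] parent=T
Step 7 (left): focus=U path=0 depth=1 children=[] left=[] right=['C', 'O', 'Y', 'D'] parent=T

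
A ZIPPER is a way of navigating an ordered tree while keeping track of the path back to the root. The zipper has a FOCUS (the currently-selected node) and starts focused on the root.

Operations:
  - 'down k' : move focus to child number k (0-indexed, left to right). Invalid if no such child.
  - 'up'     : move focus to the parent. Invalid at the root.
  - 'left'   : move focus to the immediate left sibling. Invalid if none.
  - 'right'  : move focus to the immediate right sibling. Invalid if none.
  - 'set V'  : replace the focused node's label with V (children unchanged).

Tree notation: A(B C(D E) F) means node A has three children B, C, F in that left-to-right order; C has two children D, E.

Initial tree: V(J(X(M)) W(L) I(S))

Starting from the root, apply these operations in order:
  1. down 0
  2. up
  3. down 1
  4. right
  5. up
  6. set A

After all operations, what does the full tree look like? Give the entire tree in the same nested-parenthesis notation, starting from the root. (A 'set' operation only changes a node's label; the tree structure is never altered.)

Answer: A(J(X(M)) W(L) I(S))

Derivation:
Step 1 (down 0): focus=J path=0 depth=1 children=['X'] left=[] right=['W', 'I'] parent=V
Step 2 (up): focus=V path=root depth=0 children=['J', 'W', 'I'] (at root)
Step 3 (down 1): focus=W path=1 depth=1 children=['L'] left=['J'] right=['I'] parent=V
Step 4 (right): focus=I path=2 depth=1 children=['S'] left=['J', 'W'] right=[] parent=V
Step 5 (up): focus=V path=root depth=0 children=['J', 'W', 'I'] (at root)
Step 6 (set A): focus=A path=root depth=0 children=['J', 'W', 'I'] (at root)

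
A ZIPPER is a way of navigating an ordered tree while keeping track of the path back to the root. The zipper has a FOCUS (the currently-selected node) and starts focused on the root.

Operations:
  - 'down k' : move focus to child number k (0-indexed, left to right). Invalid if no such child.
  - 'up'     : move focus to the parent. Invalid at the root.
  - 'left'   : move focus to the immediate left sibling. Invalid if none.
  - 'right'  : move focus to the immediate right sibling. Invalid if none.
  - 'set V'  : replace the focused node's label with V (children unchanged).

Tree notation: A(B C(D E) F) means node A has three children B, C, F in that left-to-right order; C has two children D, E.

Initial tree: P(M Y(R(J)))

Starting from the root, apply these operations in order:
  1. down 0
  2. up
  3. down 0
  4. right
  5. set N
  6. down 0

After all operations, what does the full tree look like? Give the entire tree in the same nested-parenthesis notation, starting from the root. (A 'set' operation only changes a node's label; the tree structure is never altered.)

Step 1 (down 0): focus=M path=0 depth=1 children=[] left=[] right=['Y'] parent=P
Step 2 (up): focus=P path=root depth=0 children=['M', 'Y'] (at root)
Step 3 (down 0): focus=M path=0 depth=1 children=[] left=[] right=['Y'] parent=P
Step 4 (right): focus=Y path=1 depth=1 children=['R'] left=['M'] right=[] parent=P
Step 5 (set N): focus=N path=1 depth=1 children=['R'] left=['M'] right=[] parent=P
Step 6 (down 0): focus=R path=1/0 depth=2 children=['J'] left=[] right=[] parent=N

Answer: P(M N(R(J)))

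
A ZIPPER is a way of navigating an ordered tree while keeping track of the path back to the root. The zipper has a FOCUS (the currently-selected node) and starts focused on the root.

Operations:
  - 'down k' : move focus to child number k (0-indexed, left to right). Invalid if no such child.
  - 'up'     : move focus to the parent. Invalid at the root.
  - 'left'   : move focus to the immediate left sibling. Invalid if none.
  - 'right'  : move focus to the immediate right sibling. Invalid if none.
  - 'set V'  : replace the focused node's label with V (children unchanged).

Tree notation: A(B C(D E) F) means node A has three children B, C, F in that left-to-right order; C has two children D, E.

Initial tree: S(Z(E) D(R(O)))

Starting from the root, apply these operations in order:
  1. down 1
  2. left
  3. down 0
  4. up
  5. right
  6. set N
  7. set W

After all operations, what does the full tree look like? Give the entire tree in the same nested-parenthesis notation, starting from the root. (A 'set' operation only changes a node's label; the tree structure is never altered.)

Step 1 (down 1): focus=D path=1 depth=1 children=['R'] left=['Z'] right=[] parent=S
Step 2 (left): focus=Z path=0 depth=1 children=['E'] left=[] right=['D'] parent=S
Step 3 (down 0): focus=E path=0/0 depth=2 children=[] left=[] right=[] parent=Z
Step 4 (up): focus=Z path=0 depth=1 children=['E'] left=[] right=['D'] parent=S
Step 5 (right): focus=D path=1 depth=1 children=['R'] left=['Z'] right=[] parent=S
Step 6 (set N): focus=N path=1 depth=1 children=['R'] left=['Z'] right=[] parent=S
Step 7 (set W): focus=W path=1 depth=1 children=['R'] left=['Z'] right=[] parent=S

Answer: S(Z(E) W(R(O)))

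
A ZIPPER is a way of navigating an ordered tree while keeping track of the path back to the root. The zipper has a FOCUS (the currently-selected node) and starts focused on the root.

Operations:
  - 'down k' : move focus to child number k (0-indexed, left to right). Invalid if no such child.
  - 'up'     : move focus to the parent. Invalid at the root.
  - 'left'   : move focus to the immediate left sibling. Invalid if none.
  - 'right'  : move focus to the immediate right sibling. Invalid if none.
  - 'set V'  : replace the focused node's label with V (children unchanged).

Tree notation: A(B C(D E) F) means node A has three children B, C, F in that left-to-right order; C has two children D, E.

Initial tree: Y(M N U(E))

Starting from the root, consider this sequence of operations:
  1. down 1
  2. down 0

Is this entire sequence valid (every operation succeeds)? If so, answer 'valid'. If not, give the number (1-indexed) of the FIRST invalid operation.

Step 1 (down 1): focus=N path=1 depth=1 children=[] left=['M'] right=['U'] parent=Y
Step 2 (down 0): INVALID

Answer: 2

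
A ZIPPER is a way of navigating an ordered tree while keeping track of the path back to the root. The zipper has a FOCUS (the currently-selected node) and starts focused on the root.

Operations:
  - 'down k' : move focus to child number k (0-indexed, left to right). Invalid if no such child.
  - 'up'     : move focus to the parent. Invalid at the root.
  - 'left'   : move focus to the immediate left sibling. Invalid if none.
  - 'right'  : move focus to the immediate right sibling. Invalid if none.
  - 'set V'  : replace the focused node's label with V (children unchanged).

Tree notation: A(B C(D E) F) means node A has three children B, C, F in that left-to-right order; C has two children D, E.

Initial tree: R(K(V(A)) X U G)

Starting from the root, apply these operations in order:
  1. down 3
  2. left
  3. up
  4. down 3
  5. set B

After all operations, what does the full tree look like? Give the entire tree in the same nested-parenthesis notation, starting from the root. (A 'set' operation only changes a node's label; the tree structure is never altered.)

Step 1 (down 3): focus=G path=3 depth=1 children=[] left=['K', 'X', 'U'] right=[] parent=R
Step 2 (left): focus=U path=2 depth=1 children=[] left=['K', 'X'] right=['G'] parent=R
Step 3 (up): focus=R path=root depth=0 children=['K', 'X', 'U', 'G'] (at root)
Step 4 (down 3): focus=G path=3 depth=1 children=[] left=['K', 'X', 'U'] right=[] parent=R
Step 5 (set B): focus=B path=3 depth=1 children=[] left=['K', 'X', 'U'] right=[] parent=R

Answer: R(K(V(A)) X U B)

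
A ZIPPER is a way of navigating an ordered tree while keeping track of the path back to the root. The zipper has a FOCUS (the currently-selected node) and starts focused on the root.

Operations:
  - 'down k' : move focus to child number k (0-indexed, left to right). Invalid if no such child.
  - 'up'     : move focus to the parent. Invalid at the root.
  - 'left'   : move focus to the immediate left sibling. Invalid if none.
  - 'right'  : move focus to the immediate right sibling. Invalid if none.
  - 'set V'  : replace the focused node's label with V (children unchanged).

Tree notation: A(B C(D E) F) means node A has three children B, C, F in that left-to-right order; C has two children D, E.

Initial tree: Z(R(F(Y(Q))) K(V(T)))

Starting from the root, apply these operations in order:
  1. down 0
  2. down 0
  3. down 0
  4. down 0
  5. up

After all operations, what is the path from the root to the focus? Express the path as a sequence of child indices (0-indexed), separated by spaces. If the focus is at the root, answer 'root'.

Step 1 (down 0): focus=R path=0 depth=1 children=['F'] left=[] right=['K'] parent=Z
Step 2 (down 0): focus=F path=0/0 depth=2 children=['Y'] left=[] right=[] parent=R
Step 3 (down 0): focus=Y path=0/0/0 depth=3 children=['Q'] left=[] right=[] parent=F
Step 4 (down 0): focus=Q path=0/0/0/0 depth=4 children=[] left=[] right=[] parent=Y
Step 5 (up): focus=Y path=0/0/0 depth=3 children=['Q'] left=[] right=[] parent=F

Answer: 0 0 0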